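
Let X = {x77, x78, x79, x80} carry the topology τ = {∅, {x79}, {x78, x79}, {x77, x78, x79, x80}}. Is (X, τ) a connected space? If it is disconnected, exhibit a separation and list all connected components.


(X, τ) is connected.

Find clopen sets (U ∈ τ with X ∖ U ∈ τ):
  U = ∅, X ∖ U = {x77, x78, x79, x80} — both open, so U is clopen.
  U = {x77, x78, x79, x80}, X ∖ U = ∅ — both open, so U is clopen.
Only trivial clopens (∅ and X) exist, so (X, τ) is connected.
Compute connected components by grouping points that agree on all clopens:
  component: {x77, x78, x79, x80}


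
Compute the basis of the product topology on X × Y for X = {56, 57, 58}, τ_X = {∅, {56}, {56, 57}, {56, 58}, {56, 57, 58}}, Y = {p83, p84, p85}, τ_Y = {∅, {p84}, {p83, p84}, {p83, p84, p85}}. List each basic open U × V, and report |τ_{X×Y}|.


Basis B = {∅ × ∅, {56} × {p84}, {56} × {p83, p84}, {56, 57} × {p84}, {56, 58} × {p84}, {56} × {p83, p84, p85}, {56, 57, 58} × {p84}, {56, 57} × {p83, p84}, {56, 58} × {p83, p84}, {56, 57} × {p83, p84, p85}, {56, 58} × {p83, p84, p85}, {56, 57, 58} × {p83, p84}, {56, 57, 58} × {p83, p84, p85}}; |τ_{X×Y}| = 30.

Enumerate products U × V with U ∈ τ_X, V ∈ τ_Y (deduplicated):
  ∅ × ∅ = {} (∅)
  {56} × {p84} = {(56,p84)}
  {56} × {p83, p84} = {(56,p83), (56,p84)}
  {56, 57} × {p84} = {(56,p84), (57,p84)}
  {56, 58} × {p84} = {(56,p84), (58,p84)}
  {56} × {p83, p84, p85} = {(56,p83), (56,p84), (56,p85)}
  {56, 57, 58} × {p84} = {(56,p84), (57,p84), (58,p84)}
  {56, 57} × {p83, p84} = {(56,p83), (56,p84), (57,p83), (57,p84)}
  {56, 58} × {p83, p84} = {(56,p83), (56,p84), (58,p83), (58,p84)}
  {56, 57} × {p83, p84, p85} = {(56,p83), (56,p84), (56,p85), (57,p83), (57,p84), (57,p85)}
  {56, 58} × {p83, p84, p85} = {(56,p83), (56,p84), (56,p85), (58,p83), (58,p84), (58,p85)}
  {56, 57, 58} × {p83, p84} = {(56,p83), (56,p84), (57,p83), (57,p84), (58,p83), (58,p84)}
  {56, 57, 58} × {p83, p84, p85} = {(56,p83), (56,p84), (56,p85), (57,p83), (57,p84), (57,p85), (58,p83), (58,p84), (58,p85)}
These 13 distinct sets form the basis B.
Close under arbitrary unions to get τ_{X×Y}; counting gives |τ_{X×Y}| = 30.


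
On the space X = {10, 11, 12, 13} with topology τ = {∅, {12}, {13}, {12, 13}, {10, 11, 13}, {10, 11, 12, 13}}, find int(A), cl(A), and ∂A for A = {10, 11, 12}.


int(A) = {12}, cl(A) = {10, 11, 12}, ∂A = {10, 11}.

Closed sets in (X, τ) are complements of opens:
  closed(X, τ) = {∅, {12}, {10, 11}, {10, 11, 12}, {10, 11, 13}, {10, 11, 12, 13}}.
int(A) = ⋃ {U ∈ τ : U ⊆ A}. Opens contained in A: ∅, {12}.
Taking the union of these: int(A) = {12}.
cl(A) = ⋂ {C closed : A ⊆ C}. Closed sets containing A: {10, 11, 12}, {10, 11, 12, 13}.
Intersecting these: cl(A) = {10, 11, 12}.
∂A = cl(A) ∖ int(A) = {10, 11, 12} ∖ {12} = {10, 11}.


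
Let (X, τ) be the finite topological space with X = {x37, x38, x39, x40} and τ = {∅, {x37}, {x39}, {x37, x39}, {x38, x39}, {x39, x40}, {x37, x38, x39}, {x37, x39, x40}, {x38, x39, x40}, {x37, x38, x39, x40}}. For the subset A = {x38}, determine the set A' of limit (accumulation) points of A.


A' = ∅

For each x ∈ X, list the open sets U ∈ τ with x ∈ U, then check whether U ∩ (A ∖ {x}) ≠ ∅ for every such U.
  x = x37: open {x37} ∋ x has {x37} ∩ (A ∖ {x37}) = ∅, so x is NOT a limit point.
  x = x38: open {x38, x39} ∋ x has {x38, x39} ∩ (A ∖ {x38}) = ∅, so x is NOT a limit point.
  x = x39: open {x39} ∋ x has {x39} ∩ (A ∖ {x39}) = ∅, so x is NOT a limit point.
  x = x40: open {x39, x40} ∋ x has {x39, x40} ∩ (A ∖ {x40}) = ∅, so x is NOT a limit point.
Collecting: A' = ∅.


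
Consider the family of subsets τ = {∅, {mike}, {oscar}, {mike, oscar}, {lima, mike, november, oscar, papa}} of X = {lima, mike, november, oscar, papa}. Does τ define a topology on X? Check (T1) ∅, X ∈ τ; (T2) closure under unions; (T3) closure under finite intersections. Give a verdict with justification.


τ IS a topology on X.

Axiom (T1): ∅ ∈ τ? Yes; X ∈ τ? Yes.
Axiom (T2/T3): check pairwise unions and intersections of members of τ.
All pairwise intersections and unions checked — each lies in τ. Therefore τ satisfies (T1), (T2), (T3): it IS a topology on X.


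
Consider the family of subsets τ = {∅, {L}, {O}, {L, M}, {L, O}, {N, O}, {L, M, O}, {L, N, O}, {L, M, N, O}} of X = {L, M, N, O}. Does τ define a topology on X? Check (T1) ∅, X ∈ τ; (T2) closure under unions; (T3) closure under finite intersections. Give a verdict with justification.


τ IS a topology on X.

Axiom (T1): ∅ ∈ τ? Yes; X ∈ τ? Yes.
Axiom (T2/T3): check pairwise unions and intersections of members of τ.
All pairwise intersections and unions checked — each lies in τ. Therefore τ satisfies (T1), (T2), (T3): it IS a topology on X.


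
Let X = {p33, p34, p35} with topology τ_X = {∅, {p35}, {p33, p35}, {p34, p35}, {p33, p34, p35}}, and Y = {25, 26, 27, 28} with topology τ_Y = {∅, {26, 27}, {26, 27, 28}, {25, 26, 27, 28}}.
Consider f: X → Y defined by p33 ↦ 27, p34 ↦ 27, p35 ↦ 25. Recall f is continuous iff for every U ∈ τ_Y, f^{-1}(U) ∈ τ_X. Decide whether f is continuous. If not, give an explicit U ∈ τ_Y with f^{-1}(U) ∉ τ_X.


f is NOT continuous.

Compute f^{-1}(U) for each U ∈ τ_Y:
  U = ∅: f^{-1}(U) = ∅ ∈ τ_X ✓.
  U = {26, 27}: f^{-1}(U) = {p33, p34} ∉ τ_X ✗.
  U = {26, 27, 28}: f^{-1}(U) = {p33, p34} ∉ τ_X ✗.
  U = {25, 26, 27, 28}: f^{-1}(U) = {p33, p34, p35} ∈ τ_X ✓.
Found U = {26, 27} with f^{-1}(U) = {p33, p34} not in τ_X. Therefore f is NOT continuous.


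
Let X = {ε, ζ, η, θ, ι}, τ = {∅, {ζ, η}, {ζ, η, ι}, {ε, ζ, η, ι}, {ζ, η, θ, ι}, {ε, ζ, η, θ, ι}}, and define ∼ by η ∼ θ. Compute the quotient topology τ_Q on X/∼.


X/∼ = {[ε], [ζ], [η=θ], [ι]}; |τ_Q| = 3.

Equivalence classes: [ε], [ζ], [η=θ], [ι].
Quotient map π: X → X/∼ sends ε ↦ [ε], ζ ↦ [ζ], η ↦ [η=θ], θ ↦ [η=θ], ι ↦ [ι].
For each subset V ⊆ X/∼, compute π^{-1}(V) ⊆ X and check whether π^{-1}(V) ∈ τ. V is open in τ_Q iff π^{-1}(V) ∈ τ.
  V = {}: π^{-1}(V) = ∅ ∈ τ ✓.
  V = {[ε]}: π^{-1}(V) = {ε} ∉ τ ✗.
  V = {[ζ]}: π^{-1}(V) = {ζ} ∉ τ ✗.
  V = {[ε], [ζ]}: π^{-1}(V) = {ε, ζ} ∉ τ ✗.
  V = {[η=θ]}: π^{-1}(V) = {η, θ} ∉ τ ✗.
  V = {[ε], [η=θ]}: π^{-1}(V) = {ε, η, θ} ∉ τ ✗.
  V = {[ζ], [η=θ]}: π^{-1}(V) = {ζ, η, θ} ∉ τ ✗.
  V = {[ε], [ζ], [η=θ]}: π^{-1}(V) = {ε, ζ, η, θ} ∉ τ ✗.
  V = {[ι]}: π^{-1}(V) = {ι} ∉ τ ✗.
  V = {[ε], [ι]}: π^{-1}(V) = {ε, ι} ∉ τ ✗.
  V = {[ζ], [ι]}: π^{-1}(V) = {ζ, ι} ∉ τ ✗.
  V = {[ε], [ζ], [ι]}: π^{-1}(V) = {ε, ζ, ι} ∉ τ ✗.
  V = {[η=θ], [ι]}: π^{-1}(V) = {η, θ, ι} ∉ τ ✗.
  V = {[ε], [η=θ], [ι]}: π^{-1}(V) = {ε, η, θ, ι} ∉ τ ✗.
  V = {[ζ], [η=θ], [ι]}: π^{-1}(V) = {ζ, η, θ, ι} ∈ τ ✓.
  V = {[ε], [ζ], [η=θ], [ι]}: π^{-1}(V) = {ε, ζ, η, θ, ι} ∈ τ ✓.
Open sets in the quotient: τ_Q = {{}, {[ζ], [η=θ], [ι]}, {[ε], [ζ], [η=θ], [ι]}} (3 elements).


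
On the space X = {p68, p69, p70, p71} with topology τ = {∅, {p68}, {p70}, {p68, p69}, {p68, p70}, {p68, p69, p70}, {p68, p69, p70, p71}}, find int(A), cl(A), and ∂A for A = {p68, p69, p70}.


int(A) = {p68, p69, p70}, cl(A) = {p68, p69, p70, p71}, ∂A = {p71}.

Closed sets in (X, τ) are complements of opens:
  closed(X, τ) = {∅, {p71}, {p69, p71}, {p70, p71}, {p68, p69, p71}, {p69, p70, p71}, {p68, p69, p70, p71}}.
int(A) = ⋃ {U ∈ τ : U ⊆ A}. Opens contained in A: ∅, {p68}, {p70}, {p68, p69}, {p68, p70}, {p68, p69, p70}.
Taking the union of these: int(A) = {p68, p69, p70}.
cl(A) = ⋂ {C closed : A ⊆ C}. Closed sets containing A: {p68, p69, p70, p71}.
Intersecting these: cl(A) = {p68, p69, p70, p71}.
∂A = cl(A) ∖ int(A) = {p68, p69, p70, p71} ∖ {p68, p69, p70} = {p71}.


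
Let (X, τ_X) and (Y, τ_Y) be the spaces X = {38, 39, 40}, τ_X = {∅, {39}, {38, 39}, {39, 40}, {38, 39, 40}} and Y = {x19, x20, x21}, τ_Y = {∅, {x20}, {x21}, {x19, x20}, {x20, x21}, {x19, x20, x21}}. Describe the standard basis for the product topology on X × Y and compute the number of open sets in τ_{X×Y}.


Basis B = {∅ × ∅, {39} × {x20}, {39} × {x21}, {38, 39} × {x20}, {38, 39} × {x21}, {39} × {x19, x20}, {39} × {x20, x21}, {39, 40} × {x20}, {39, 40} × {x21}, {38, 39, 40} × {x20}, {38, 39, 40} × {x21}, {39} × {x19, x20, x21}, {38, 39} × {x19, x20}, {38, 39} × {x20, x21}, {39, 40} × {x19, x20}, {39, 40} × {x20, x21}, {38, 39} × {x19, x20, x21}, {38, 39, 40} × {x19, x20}, {38, 39, 40} × {x20, x21}, {39, 40} × {x19, x20, x21}, {38, 39, 40} × {x19, x20, x21}}; |τ_{X×Y}| = 70.

Enumerate products U × V with U ∈ τ_X, V ∈ τ_Y (deduplicated):
  ∅ × ∅ = {} (∅)
  {39} × {x20} = {(39,x20)}
  {39} × {x21} = {(39,x21)}
  {38, 39} × {x20} = {(38,x20), (39,x20)}
  {38, 39} × {x21} = {(38,x21), (39,x21)}
  {39} × {x19, x20} = {(39,x19), (39,x20)}
  {39} × {x20, x21} = {(39,x20), (39,x21)}
  {39, 40} × {x20} = {(39,x20), (40,x20)}
  {39, 40} × {x21} = {(39,x21), (40,x21)}
  {38, 39, 40} × {x20} = {(38,x20), (39,x20), (40,x20)}
  {38, 39, 40} × {x21} = {(38,x21), (39,x21), (40,x21)}
  {39} × {x19, x20, x21} = {(39,x19), (39,x20), (39,x21)}
  {38, 39} × {x19, x20} = {(38,x19), (38,x20), (39,x19), (39,x20)}
  {38, 39} × {x20, x21} = {(38,x20), (38,x21), (39,x20), (39,x21)}
  {39, 40} × {x19, x20} = {(39,x19), (39,x20), (40,x19), (40,x20)}
  {39, 40} × {x20, x21} = {(39,x20), (39,x21), (40,x20), (40,x21)}
  {38, 39} × {x19, x20, x21} = {(38,x19), (38,x20), (38,x21), (39,x19), (39,x20), (39,x21)}
  {38, 39, 40} × {x19, x20} = {(38,x19), (38,x20), (39,x19), (39,x20), (40,x19), (40,x20)}
  {38, 39, 40} × {x20, x21} = {(38,x20), (38,x21), (39,x20), (39,x21), (40,x20), (40,x21)}
  {39, 40} × {x19, x20, x21} = {(39,x19), (39,x20), (39,x21), (40,x19), (40,x20), (40,x21)}
  {38, 39, 40} × {x19, x20, x21} = {(38,x19), (38,x20), (38,x21), (39,x19), (39,x20), (39,x21), (40,x19), (40,x20), (40,x21)}
These 21 distinct sets form the basis B.
Close under arbitrary unions to get τ_{X×Y}; counting gives |τ_{X×Y}| = 70.


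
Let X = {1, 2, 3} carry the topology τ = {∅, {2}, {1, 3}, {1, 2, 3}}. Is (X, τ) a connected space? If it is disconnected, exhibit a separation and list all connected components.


(X, τ) is disconnected; components = [{2}, {1, 3}].

Find clopen sets (U ∈ τ with X ∖ U ∈ τ):
  U = ∅, X ∖ U = {1, 2, 3} — both open, so U is clopen.
  U = {2}, X ∖ U = {1, 3} — both open, so U is clopen.
  U = {1, 3}, X ∖ U = {2} — both open, so U is clopen.
  U = {1, 2, 3}, X ∖ U = ∅ — both open, so U is clopen.
Nontrivial clopen(s) exist: e.g. {2}. So (X, τ) is disconnected.
Compute connected components by grouping points that agree on all clopens:
  component: {2}
  component: {1, 3}


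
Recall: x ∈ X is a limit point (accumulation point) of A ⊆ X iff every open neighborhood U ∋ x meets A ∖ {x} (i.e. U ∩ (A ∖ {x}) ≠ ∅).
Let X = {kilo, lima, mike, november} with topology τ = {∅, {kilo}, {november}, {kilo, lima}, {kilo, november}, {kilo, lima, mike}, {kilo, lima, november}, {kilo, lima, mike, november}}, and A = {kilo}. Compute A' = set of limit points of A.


A' = {lima, mike}

For each x ∈ X, list the open sets U ∈ τ with x ∈ U, then check whether U ∩ (A ∖ {x}) ≠ ∅ for every such U.
  x = kilo: open {kilo} ∋ x has {kilo} ∩ (A ∖ {kilo}) = ∅, so x is NOT a limit point.
  x = lima: opens ∋ x are {kilo, lima}, {kilo, lima, mike}, {kilo, lima, november}, {kilo, lima, mike, november}; each meets A ∖ {lima}, so x IS a limit point.
  x = mike: opens ∋ x are {kilo, lima, mike}, {kilo, lima, mike, november}; each meets A ∖ {mike}, so x IS a limit point.
  x = november: open {november} ∋ x has {november} ∩ (A ∖ {november}) = ∅, so x is NOT a limit point.
Collecting: A' = {lima, mike}.


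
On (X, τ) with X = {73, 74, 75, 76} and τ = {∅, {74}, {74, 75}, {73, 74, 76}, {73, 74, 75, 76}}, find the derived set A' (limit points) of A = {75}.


A' = ∅

For each x ∈ X, list the open sets U ∈ τ with x ∈ U, then check whether U ∩ (A ∖ {x}) ≠ ∅ for every such U.
  x = 73: open {73, 74, 76} ∋ x has {73, 74, 76} ∩ (A ∖ {73}) = ∅, so x is NOT a limit point.
  x = 74: open {74} ∋ x has {74} ∩ (A ∖ {74}) = ∅, so x is NOT a limit point.
  x = 75: open {74, 75} ∋ x has {74, 75} ∩ (A ∖ {75}) = ∅, so x is NOT a limit point.
  x = 76: open {73, 74, 76} ∋ x has {73, 74, 76} ∩ (A ∖ {76}) = ∅, so x is NOT a limit point.
Collecting: A' = ∅.


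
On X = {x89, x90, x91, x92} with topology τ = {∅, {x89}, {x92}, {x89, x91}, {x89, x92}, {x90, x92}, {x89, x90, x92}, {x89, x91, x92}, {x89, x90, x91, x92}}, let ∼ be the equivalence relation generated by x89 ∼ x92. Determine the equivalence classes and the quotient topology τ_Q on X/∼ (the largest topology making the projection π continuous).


X/∼ = {[x89=x92], [x90], [x91]}; |τ_Q| = 5.

Equivalence classes: [x89=x92], [x90], [x91].
Quotient map π: X → X/∼ sends x89 ↦ [x89=x92], x90 ↦ [x90], x91 ↦ [x91], x92 ↦ [x89=x92].
For each subset V ⊆ X/∼, compute π^{-1}(V) ⊆ X and check whether π^{-1}(V) ∈ τ. V is open in τ_Q iff π^{-1}(V) ∈ τ.
  V = {}: π^{-1}(V) = ∅ ∈ τ ✓.
  V = {[x89=x92]}: π^{-1}(V) = {x89, x92} ∈ τ ✓.
  V = {[x90]}: π^{-1}(V) = {x90} ∉ τ ✗.
  V = {[x89=x92], [x90]}: π^{-1}(V) = {x89, x90, x92} ∈ τ ✓.
  V = {[x91]}: π^{-1}(V) = {x91} ∉ τ ✗.
  V = {[x89=x92], [x91]}: π^{-1}(V) = {x89, x91, x92} ∈ τ ✓.
  V = {[x90], [x91]}: π^{-1}(V) = {x90, x91} ∉ τ ✗.
  V = {[x89=x92], [x90], [x91]}: π^{-1}(V) = {x89, x90, x91, x92} ∈ τ ✓.
Open sets in the quotient: τ_Q = {{}, {[x89=x92]}, {[x89=x92], [x90]}, {[x89=x92], [x91]}, {[x89=x92], [x90], [x91]}} (5 elements).


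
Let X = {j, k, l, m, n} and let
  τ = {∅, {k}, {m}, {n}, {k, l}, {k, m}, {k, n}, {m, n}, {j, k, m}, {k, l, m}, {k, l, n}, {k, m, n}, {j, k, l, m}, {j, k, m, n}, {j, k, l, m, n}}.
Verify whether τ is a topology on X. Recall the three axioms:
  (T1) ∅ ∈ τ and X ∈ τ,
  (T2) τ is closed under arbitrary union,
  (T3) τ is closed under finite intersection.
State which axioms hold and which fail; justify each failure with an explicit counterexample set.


τ is NOT a topology on X.

Axiom (T1): ∅ ∈ τ? Yes; X ∈ τ? Yes.
Axiom (T2/T3): check pairwise unions and intersections of members of τ.
Counterexample for (T2): {m} ∪ {k, l, n} = {k, l, m, n} ∉ τ. Therefore τ is NOT a topology.


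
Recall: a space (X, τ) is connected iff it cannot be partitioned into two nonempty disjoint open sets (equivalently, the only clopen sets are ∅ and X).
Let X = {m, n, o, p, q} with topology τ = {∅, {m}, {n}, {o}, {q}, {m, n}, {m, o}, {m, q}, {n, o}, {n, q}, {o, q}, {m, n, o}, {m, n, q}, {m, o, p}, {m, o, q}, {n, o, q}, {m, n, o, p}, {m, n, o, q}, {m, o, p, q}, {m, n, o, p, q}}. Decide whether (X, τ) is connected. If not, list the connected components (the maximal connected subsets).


(X, τ) is disconnected; components = [{n}, {q}, {m, o, p}].

Find clopen sets (U ∈ τ with X ∖ U ∈ τ):
  U = ∅, X ∖ U = {m, n, o, p, q} — both open, so U is clopen.
  U = {n}, X ∖ U = {m, o, p, q} — both open, so U is clopen.
  U = {q}, X ∖ U = {m, n, o, p} — both open, so U is clopen.
  U = {n, q}, X ∖ U = {m, o, p} — both open, so U is clopen.
  U = {m, o, p}, X ∖ U = {n, q} — both open, so U is clopen.
  U = {m, n, o, p}, X ∖ U = {q} — both open, so U is clopen.
  U = {m, o, p, q}, X ∖ U = {n} — both open, so U is clopen.
  U = {m, n, o, p, q}, X ∖ U = ∅ — both open, so U is clopen.
Nontrivial clopen(s) exist: e.g. {m, o, p}. So (X, τ) is disconnected.
Compute connected components by grouping points that agree on all clopens:
  component: {n}
  component: {q}
  component: {m, o, p}


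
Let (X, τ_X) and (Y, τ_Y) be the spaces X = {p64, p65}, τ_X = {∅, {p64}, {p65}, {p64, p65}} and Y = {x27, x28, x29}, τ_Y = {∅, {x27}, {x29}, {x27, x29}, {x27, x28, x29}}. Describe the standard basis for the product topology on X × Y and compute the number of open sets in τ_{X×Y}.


Basis B = {∅ × ∅, {p64} × {x27}, {p64} × {x29}, {p65} × {x27}, {p65} × {x29}, {p64} × {x27, x29}, {p64, p65} × {x27}, {p64, p65} × {x29}, {p65} × {x27, x29}, {p64} × {x27, x28, x29}, {p65} × {x27, x28, x29}, {p64, p65} × {x27, x29}, {p64, p65} × {x27, x28, x29}}; |τ_{X×Y}| = 25.

Enumerate products U × V with U ∈ τ_X, V ∈ τ_Y (deduplicated):
  ∅ × ∅ = {} (∅)
  {p64} × {x27} = {(p64,x27)}
  {p64} × {x29} = {(p64,x29)}
  {p65} × {x27} = {(p65,x27)}
  {p65} × {x29} = {(p65,x29)}
  {p64} × {x27, x29} = {(p64,x27), (p64,x29)}
  {p64, p65} × {x27} = {(p64,x27), (p65,x27)}
  {p64, p65} × {x29} = {(p64,x29), (p65,x29)}
  {p65} × {x27, x29} = {(p65,x27), (p65,x29)}
  {p64} × {x27, x28, x29} = {(p64,x27), (p64,x28), (p64,x29)}
  {p65} × {x27, x28, x29} = {(p65,x27), (p65,x28), (p65,x29)}
  {p64, p65} × {x27, x29} = {(p64,x27), (p64,x29), (p65,x27), (p65,x29)}
  {p64, p65} × {x27, x28, x29} = {(p64,x27), (p64,x28), (p64,x29), (p65,x27), (p65,x28), (p65,x29)}
These 13 distinct sets form the basis B.
Close under arbitrary unions to get τ_{X×Y}; counting gives |τ_{X×Y}| = 25.


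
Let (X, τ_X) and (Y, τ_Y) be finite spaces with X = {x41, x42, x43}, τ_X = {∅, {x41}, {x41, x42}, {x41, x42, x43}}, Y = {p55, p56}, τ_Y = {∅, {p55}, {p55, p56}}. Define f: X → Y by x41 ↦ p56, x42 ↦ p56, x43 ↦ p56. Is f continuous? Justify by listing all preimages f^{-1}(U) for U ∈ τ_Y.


f IS continuous.

Compute f^{-1}(U) for each U ∈ τ_Y:
  U = ∅: f^{-1}(U) = ∅ ∈ τ_X ✓.
  U = {p55}: f^{-1}(U) = ∅ ∈ τ_X ✓.
  U = {p55, p56}: f^{-1}(U) = {x41, x42, x43} ∈ τ_X ✓.
Every preimage lies in τ_X, so f IS continuous.


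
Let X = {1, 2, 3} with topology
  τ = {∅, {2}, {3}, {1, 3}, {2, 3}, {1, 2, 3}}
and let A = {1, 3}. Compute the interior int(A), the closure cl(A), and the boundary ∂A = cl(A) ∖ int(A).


int(A) = {1, 3}, cl(A) = {1, 3}, ∂A = ∅.

Closed sets in (X, τ) are complements of opens:
  closed(X, τ) = {∅, {1}, {2}, {1, 2}, {1, 3}, {1, 2, 3}}.
int(A) = ⋃ {U ∈ τ : U ⊆ A}. Opens contained in A: ∅, {3}, {1, 3}.
Taking the union of these: int(A) = {1, 3}.
cl(A) = ⋂ {C closed : A ⊆ C}. Closed sets containing A: {1, 3}, {1, 2, 3}.
Intersecting these: cl(A) = {1, 3}.
∂A = cl(A) ∖ int(A) = {1, 3} ∖ {1, 3} = ∅.


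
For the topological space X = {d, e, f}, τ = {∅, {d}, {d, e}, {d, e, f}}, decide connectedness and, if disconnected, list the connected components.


(X, τ) is connected.

Find clopen sets (U ∈ τ with X ∖ U ∈ τ):
  U = ∅, X ∖ U = {d, e, f} — both open, so U is clopen.
  U = {d, e, f}, X ∖ U = ∅ — both open, so U is clopen.
Only trivial clopens (∅ and X) exist, so (X, τ) is connected.
Compute connected components by grouping points that agree on all clopens:
  component: {d, e, f}


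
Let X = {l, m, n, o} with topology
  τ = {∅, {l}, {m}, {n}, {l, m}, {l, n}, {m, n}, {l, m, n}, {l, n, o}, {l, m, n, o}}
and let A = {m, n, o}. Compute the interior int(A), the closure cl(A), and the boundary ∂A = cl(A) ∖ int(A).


int(A) = {m, n}, cl(A) = {m, n, o}, ∂A = {o}.

Closed sets in (X, τ) are complements of opens:
  closed(X, τ) = {∅, {m}, {o}, {l, o}, {m, o}, {n, o}, {l, m, o}, {l, n, o}, {m, n, o}, {l, m, n, o}}.
int(A) = ⋃ {U ∈ τ : U ⊆ A}. Opens contained in A: ∅, {m}, {n}, {m, n}.
Taking the union of these: int(A) = {m, n}.
cl(A) = ⋂ {C closed : A ⊆ C}. Closed sets containing A: {m, n, o}, {l, m, n, o}.
Intersecting these: cl(A) = {m, n, o}.
∂A = cl(A) ∖ int(A) = {m, n, o} ∖ {m, n} = {o}.


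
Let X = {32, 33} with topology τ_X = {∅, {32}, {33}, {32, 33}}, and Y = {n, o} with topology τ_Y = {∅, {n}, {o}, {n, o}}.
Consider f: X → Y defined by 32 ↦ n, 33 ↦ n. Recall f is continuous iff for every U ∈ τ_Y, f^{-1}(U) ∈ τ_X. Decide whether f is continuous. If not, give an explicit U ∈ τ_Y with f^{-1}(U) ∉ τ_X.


f IS continuous.

Compute f^{-1}(U) for each U ∈ τ_Y:
  U = ∅: f^{-1}(U) = ∅ ∈ τ_X ✓.
  U = {n}: f^{-1}(U) = {32, 33} ∈ τ_X ✓.
  U = {o}: f^{-1}(U) = ∅ ∈ τ_X ✓.
  U = {n, o}: f^{-1}(U) = {32, 33} ∈ τ_X ✓.
Every preimage lies in τ_X, so f IS continuous.


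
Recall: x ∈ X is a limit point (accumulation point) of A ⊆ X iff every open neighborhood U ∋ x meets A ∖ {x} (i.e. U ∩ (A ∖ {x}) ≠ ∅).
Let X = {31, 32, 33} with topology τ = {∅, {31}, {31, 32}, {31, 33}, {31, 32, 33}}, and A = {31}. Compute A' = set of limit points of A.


A' = {32, 33}

For each x ∈ X, list the open sets U ∈ τ with x ∈ U, then check whether U ∩ (A ∖ {x}) ≠ ∅ for every such U.
  x = 31: open {31} ∋ x has {31} ∩ (A ∖ {31}) = ∅, so x is NOT a limit point.
  x = 32: opens ∋ x are {31, 32}, {31, 32, 33}; each meets A ∖ {32}, so x IS a limit point.
  x = 33: opens ∋ x are {31, 33}, {31, 32, 33}; each meets A ∖ {33}, so x IS a limit point.
Collecting: A' = {32, 33}.


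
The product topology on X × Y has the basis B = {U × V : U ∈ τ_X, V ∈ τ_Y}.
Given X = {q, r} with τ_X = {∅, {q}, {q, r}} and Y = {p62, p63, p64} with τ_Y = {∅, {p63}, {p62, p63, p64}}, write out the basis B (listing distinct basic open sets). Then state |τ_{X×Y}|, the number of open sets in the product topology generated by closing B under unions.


Basis B = {∅ × ∅, {q} × {p63}, {q, r} × {p63}, {q} × {p62, p63, p64}, {q, r} × {p62, p63, p64}}; |τ_{X×Y}| = 6.

Enumerate products U × V with U ∈ τ_X, V ∈ τ_Y (deduplicated):
  ∅ × ∅ = {} (∅)
  {q} × {p63} = {(q,p63)}
  {q, r} × {p63} = {(q,p63), (r,p63)}
  {q} × {p62, p63, p64} = {(q,p62), (q,p63), (q,p64)}
  {q, r} × {p62, p63, p64} = {(q,p62), (q,p63), (q,p64), (r,p62), (r,p63), (r,p64)}
These 5 distinct sets form the basis B.
Close under arbitrary unions to get τ_{X×Y}; counting gives |τ_{X×Y}| = 6.


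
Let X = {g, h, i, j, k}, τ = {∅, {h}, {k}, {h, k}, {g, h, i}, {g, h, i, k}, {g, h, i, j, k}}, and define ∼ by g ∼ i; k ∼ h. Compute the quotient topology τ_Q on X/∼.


X/∼ = {[g=i], [h=k], [j]}; |τ_Q| = 4.

Equivalence classes: [g=i], [h=k], [j].
Quotient map π: X → X/∼ sends g ↦ [g=i], h ↦ [h=k], i ↦ [g=i], j ↦ [j], k ↦ [h=k].
For each subset V ⊆ X/∼, compute π^{-1}(V) ⊆ X and check whether π^{-1}(V) ∈ τ. V is open in τ_Q iff π^{-1}(V) ∈ τ.
  V = {}: π^{-1}(V) = ∅ ∈ τ ✓.
  V = {[g=i]}: π^{-1}(V) = {g, i} ∉ τ ✗.
  V = {[h=k]}: π^{-1}(V) = {h, k} ∈ τ ✓.
  V = {[g=i], [h=k]}: π^{-1}(V) = {g, h, i, k} ∈ τ ✓.
  V = {[j]}: π^{-1}(V) = {j} ∉ τ ✗.
  V = {[g=i], [j]}: π^{-1}(V) = {g, i, j} ∉ τ ✗.
  V = {[h=k], [j]}: π^{-1}(V) = {h, j, k} ∉ τ ✗.
  V = {[g=i], [h=k], [j]}: π^{-1}(V) = {g, h, i, j, k} ∈ τ ✓.
Open sets in the quotient: τ_Q = {{}, {[h=k]}, {[g=i], [h=k]}, {[g=i], [h=k], [j]}} (4 elements).


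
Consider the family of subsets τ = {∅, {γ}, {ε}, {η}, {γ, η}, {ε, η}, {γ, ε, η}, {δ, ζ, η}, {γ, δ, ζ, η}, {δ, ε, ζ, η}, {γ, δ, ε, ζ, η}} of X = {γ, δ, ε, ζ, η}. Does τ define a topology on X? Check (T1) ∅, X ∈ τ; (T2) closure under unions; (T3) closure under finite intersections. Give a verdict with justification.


τ is NOT a topology on X.

Axiom (T1): ∅ ∈ τ? Yes; X ∈ τ? Yes.
Axiom (T2/T3): check pairwise unions and intersections of members of τ.
Counterexample for (T2): {γ} ∪ {ε} = {γ, ε} ∉ τ. Therefore τ is NOT a topology.


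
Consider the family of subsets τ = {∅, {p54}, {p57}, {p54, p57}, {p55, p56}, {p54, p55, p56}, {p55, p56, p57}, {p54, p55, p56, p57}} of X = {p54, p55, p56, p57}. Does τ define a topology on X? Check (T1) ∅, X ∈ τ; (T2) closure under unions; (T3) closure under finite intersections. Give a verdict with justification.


τ IS a topology on X.

Axiom (T1): ∅ ∈ τ? Yes; X ∈ τ? Yes.
Axiom (T2/T3): check pairwise unions and intersections of members of τ.
All pairwise intersections and unions checked — each lies in τ. Therefore τ satisfies (T1), (T2), (T3): it IS a topology on X.


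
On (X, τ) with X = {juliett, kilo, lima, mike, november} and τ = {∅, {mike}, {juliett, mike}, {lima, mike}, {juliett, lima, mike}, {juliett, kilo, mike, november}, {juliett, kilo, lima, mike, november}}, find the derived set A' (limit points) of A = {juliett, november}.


A' = {kilo, november}

For each x ∈ X, list the open sets U ∈ τ with x ∈ U, then check whether U ∩ (A ∖ {x}) ≠ ∅ for every such U.
  x = juliett: open {juliett, mike} ∋ x has {juliett, mike} ∩ (A ∖ {juliett}) = ∅, so x is NOT a limit point.
  x = kilo: opens ∋ x are {juliett, kilo, mike, november}, {juliett, kilo, lima, mike, november}; each meets A ∖ {kilo}, so x IS a limit point.
  x = lima: open {lima, mike} ∋ x has {lima, mike} ∩ (A ∖ {lima}) = ∅, so x is NOT a limit point.
  x = mike: open {mike} ∋ x has {mike} ∩ (A ∖ {mike}) = ∅, so x is NOT a limit point.
  x = november: opens ∋ x are {juliett, kilo, mike, november}, {juliett, kilo, lima, mike, november}; each meets A ∖ {november}, so x IS a limit point.
Collecting: A' = {kilo, november}.


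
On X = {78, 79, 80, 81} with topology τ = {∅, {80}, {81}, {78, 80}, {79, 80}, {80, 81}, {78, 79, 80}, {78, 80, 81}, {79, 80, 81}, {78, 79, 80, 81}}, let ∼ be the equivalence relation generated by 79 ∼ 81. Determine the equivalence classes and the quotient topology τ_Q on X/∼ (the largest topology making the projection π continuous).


X/∼ = {[78], [79=81], [80]}; |τ_Q| = 5.

Equivalence classes: [78], [79=81], [80].
Quotient map π: X → X/∼ sends 78 ↦ [78], 79 ↦ [79=81], 80 ↦ [80], 81 ↦ [79=81].
For each subset V ⊆ X/∼, compute π^{-1}(V) ⊆ X and check whether π^{-1}(V) ∈ τ. V is open in τ_Q iff π^{-1}(V) ∈ τ.
  V = {}: π^{-1}(V) = ∅ ∈ τ ✓.
  V = {[78]}: π^{-1}(V) = {78} ∉ τ ✗.
  V = {[79=81]}: π^{-1}(V) = {79, 81} ∉ τ ✗.
  V = {[78], [79=81]}: π^{-1}(V) = {78, 79, 81} ∉ τ ✗.
  V = {[80]}: π^{-1}(V) = {80} ∈ τ ✓.
  V = {[78], [80]}: π^{-1}(V) = {78, 80} ∈ τ ✓.
  V = {[79=81], [80]}: π^{-1}(V) = {79, 80, 81} ∈ τ ✓.
  V = {[78], [79=81], [80]}: π^{-1}(V) = {78, 79, 80, 81} ∈ τ ✓.
Open sets in the quotient: τ_Q = {{}, {[80]}, {[78], [80]}, {[79=81], [80]}, {[78], [79=81], [80]}} (5 elements).


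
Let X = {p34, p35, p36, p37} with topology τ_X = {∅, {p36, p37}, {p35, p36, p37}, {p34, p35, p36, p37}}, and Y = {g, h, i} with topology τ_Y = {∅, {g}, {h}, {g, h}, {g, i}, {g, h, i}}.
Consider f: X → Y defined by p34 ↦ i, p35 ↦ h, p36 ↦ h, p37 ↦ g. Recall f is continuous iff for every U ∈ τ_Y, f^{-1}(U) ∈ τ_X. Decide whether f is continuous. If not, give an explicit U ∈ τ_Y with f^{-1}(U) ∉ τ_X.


f is NOT continuous.

Compute f^{-1}(U) for each U ∈ τ_Y:
  U = ∅: f^{-1}(U) = ∅ ∈ τ_X ✓.
  U = {g}: f^{-1}(U) = {p37} ∉ τ_X ✗.
  U = {h}: f^{-1}(U) = {p35, p36} ∉ τ_X ✗.
  U = {g, h}: f^{-1}(U) = {p35, p36, p37} ∈ τ_X ✓.
  U = {g, i}: f^{-1}(U) = {p34, p37} ∉ τ_X ✗.
  U = {g, h, i}: f^{-1}(U) = {p34, p35, p36, p37} ∈ τ_X ✓.
Found U = {g} with f^{-1}(U) = {p37} not in τ_X. Therefore f is NOT continuous.


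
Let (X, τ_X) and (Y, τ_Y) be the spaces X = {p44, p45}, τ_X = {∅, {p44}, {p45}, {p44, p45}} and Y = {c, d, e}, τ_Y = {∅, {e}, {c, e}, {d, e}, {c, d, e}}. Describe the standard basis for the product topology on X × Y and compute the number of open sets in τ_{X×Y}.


Basis B = {∅ × ∅, {p44} × {e}, {p45} × {e}, {p44} × {c, e}, {p44} × {d, e}, {p44, p45} × {e}, {p45} × {c, e}, {p45} × {d, e}, {p44} × {c, d, e}, {p45} × {c, d, e}, {p44, p45} × {c, e}, {p44, p45} × {d, e}, {p44, p45} × {c, d, e}}; |τ_{X×Y}| = 25.

Enumerate products U × V with U ∈ τ_X, V ∈ τ_Y (deduplicated):
  ∅ × ∅ = {} (∅)
  {p44} × {e} = {(p44,e)}
  {p45} × {e} = {(p45,e)}
  {p44} × {c, e} = {(p44,c), (p44,e)}
  {p44} × {d, e} = {(p44,d), (p44,e)}
  {p44, p45} × {e} = {(p44,e), (p45,e)}
  {p45} × {c, e} = {(p45,c), (p45,e)}
  {p45} × {d, e} = {(p45,d), (p45,e)}
  {p44} × {c, d, e} = {(p44,c), (p44,d), (p44,e)}
  {p45} × {c, d, e} = {(p45,c), (p45,d), (p45,e)}
  {p44, p45} × {c, e} = {(p44,c), (p44,e), (p45,c), (p45,e)}
  {p44, p45} × {d, e} = {(p44,d), (p44,e), (p45,d), (p45,e)}
  {p44, p45} × {c, d, e} = {(p44,c), (p44,d), (p44,e), (p45,c), (p45,d), (p45,e)}
These 13 distinct sets form the basis B.
Close under arbitrary unions to get τ_{X×Y}; counting gives |τ_{X×Y}| = 25.


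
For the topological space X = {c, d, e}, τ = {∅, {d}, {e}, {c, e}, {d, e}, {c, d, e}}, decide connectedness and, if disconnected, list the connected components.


(X, τ) is disconnected; components = [{d}, {c, e}].

Find clopen sets (U ∈ τ with X ∖ U ∈ τ):
  U = ∅, X ∖ U = {c, d, e} — both open, so U is clopen.
  U = {d}, X ∖ U = {c, e} — both open, so U is clopen.
  U = {c, e}, X ∖ U = {d} — both open, so U is clopen.
  U = {c, d, e}, X ∖ U = ∅ — both open, so U is clopen.
Nontrivial clopen(s) exist: e.g. {c, e}. So (X, τ) is disconnected.
Compute connected components by grouping points that agree on all clopens:
  component: {d}
  component: {c, e}


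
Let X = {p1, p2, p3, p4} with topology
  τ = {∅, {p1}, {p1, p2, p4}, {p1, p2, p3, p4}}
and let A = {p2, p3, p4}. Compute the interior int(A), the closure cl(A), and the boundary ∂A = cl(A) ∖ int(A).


int(A) = ∅, cl(A) = {p2, p3, p4}, ∂A = {p2, p3, p4}.

Closed sets in (X, τ) are complements of opens:
  closed(X, τ) = {∅, {p3}, {p2, p3, p4}, {p1, p2, p3, p4}}.
int(A) = ⋃ {U ∈ τ : U ⊆ A}. Opens contained in A: ∅.
Taking the union of these: int(A) = ∅.
cl(A) = ⋂ {C closed : A ⊆ C}. Closed sets containing A: {p2, p3, p4}, {p1, p2, p3, p4}.
Intersecting these: cl(A) = {p2, p3, p4}.
∂A = cl(A) ∖ int(A) = {p2, p3, p4} ∖ ∅ = {p2, p3, p4}.


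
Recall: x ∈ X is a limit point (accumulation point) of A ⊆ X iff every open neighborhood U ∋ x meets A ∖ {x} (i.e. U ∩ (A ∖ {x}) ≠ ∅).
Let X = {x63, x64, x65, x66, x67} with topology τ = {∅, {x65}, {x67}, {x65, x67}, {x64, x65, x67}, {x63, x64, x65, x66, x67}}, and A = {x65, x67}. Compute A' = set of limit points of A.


A' = {x63, x64, x66}

For each x ∈ X, list the open sets U ∈ τ with x ∈ U, then check whether U ∩ (A ∖ {x}) ≠ ∅ for every such U.
  x = x63: opens ∋ x are {x63, x64, x65, x66, x67}; each meets A ∖ {x63}, so x IS a limit point.
  x = x64: opens ∋ x are {x64, x65, x67}, {x63, x64, x65, x66, x67}; each meets A ∖ {x64}, so x IS a limit point.
  x = x65: open {x65} ∋ x has {x65} ∩ (A ∖ {x65}) = ∅, so x is NOT a limit point.
  x = x66: opens ∋ x are {x63, x64, x65, x66, x67}; each meets A ∖ {x66}, so x IS a limit point.
  x = x67: open {x67} ∋ x has {x67} ∩ (A ∖ {x67}) = ∅, so x is NOT a limit point.
Collecting: A' = {x63, x64, x66}.


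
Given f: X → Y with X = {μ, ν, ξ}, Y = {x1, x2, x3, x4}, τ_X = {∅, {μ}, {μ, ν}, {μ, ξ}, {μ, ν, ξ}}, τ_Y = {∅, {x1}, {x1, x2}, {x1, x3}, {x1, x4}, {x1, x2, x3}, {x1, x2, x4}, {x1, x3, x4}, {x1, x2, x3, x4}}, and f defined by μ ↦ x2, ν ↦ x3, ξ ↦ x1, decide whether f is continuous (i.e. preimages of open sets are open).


f is NOT continuous.

Compute f^{-1}(U) for each U ∈ τ_Y:
  U = ∅: f^{-1}(U) = ∅ ∈ τ_X ✓.
  U = {x1}: f^{-1}(U) = {ξ} ∉ τ_X ✗.
  U = {x1, x2}: f^{-1}(U) = {μ, ξ} ∈ τ_X ✓.
  U = {x1, x3}: f^{-1}(U) = {ν, ξ} ∉ τ_X ✗.
  U = {x1, x4}: f^{-1}(U) = {ξ} ∉ τ_X ✗.
  U = {x1, x2, x3}: f^{-1}(U) = {μ, ν, ξ} ∈ τ_X ✓.
  U = {x1, x2, x4}: f^{-1}(U) = {μ, ξ} ∈ τ_X ✓.
  U = {x1, x3, x4}: f^{-1}(U) = {ν, ξ} ∉ τ_X ✗.
  U = {x1, x2, x3, x4}: f^{-1}(U) = {μ, ν, ξ} ∈ τ_X ✓.
Found U = {x1} with f^{-1}(U) = {ξ} not in τ_X. Therefore f is NOT continuous.


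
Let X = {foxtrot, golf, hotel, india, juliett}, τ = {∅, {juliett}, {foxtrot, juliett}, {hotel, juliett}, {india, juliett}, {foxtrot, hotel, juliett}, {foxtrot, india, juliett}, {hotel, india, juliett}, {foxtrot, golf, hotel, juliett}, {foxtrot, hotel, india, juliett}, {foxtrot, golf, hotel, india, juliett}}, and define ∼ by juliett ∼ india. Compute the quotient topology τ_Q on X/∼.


X/∼ = {[foxtrot], [golf], [hotel], [india=juliett]}; |τ_Q| = 6.

Equivalence classes: [foxtrot], [golf], [hotel], [india=juliett].
Quotient map π: X → X/∼ sends foxtrot ↦ [foxtrot], golf ↦ [golf], hotel ↦ [hotel], india ↦ [india=juliett], juliett ↦ [india=juliett].
For each subset V ⊆ X/∼, compute π^{-1}(V) ⊆ X and check whether π^{-1}(V) ∈ τ. V is open in τ_Q iff π^{-1}(V) ∈ τ.
  V = {}: π^{-1}(V) = ∅ ∈ τ ✓.
  V = {[foxtrot]}: π^{-1}(V) = {foxtrot} ∉ τ ✗.
  V = {[golf]}: π^{-1}(V) = {golf} ∉ τ ✗.
  V = {[foxtrot], [golf]}: π^{-1}(V) = {foxtrot, golf} ∉ τ ✗.
  V = {[hotel]}: π^{-1}(V) = {hotel} ∉ τ ✗.
  V = {[foxtrot], [hotel]}: π^{-1}(V) = {foxtrot, hotel} ∉ τ ✗.
  V = {[golf], [hotel]}: π^{-1}(V) = {golf, hotel} ∉ τ ✗.
  V = {[foxtrot], [golf], [hotel]}: π^{-1}(V) = {foxtrot, golf, hotel} ∉ τ ✗.
  V = {[india=juliett]}: π^{-1}(V) = {india, juliett} ∈ τ ✓.
  V = {[foxtrot], [india=juliett]}: π^{-1}(V) = {foxtrot, india, juliett} ∈ τ ✓.
  V = {[golf], [india=juliett]}: π^{-1}(V) = {golf, india, juliett} ∉ τ ✗.
  V = {[foxtrot], [golf], [india=juliett]}: π^{-1}(V) = {foxtrot, golf, india, juliett} ∉ τ ✗.
  V = {[hotel], [india=juliett]}: π^{-1}(V) = {hotel, india, juliett} ∈ τ ✓.
  V = {[foxtrot], [hotel], [india=juliett]}: π^{-1}(V) = {foxtrot, hotel, india, juliett} ∈ τ ✓.
  V = {[golf], [hotel], [india=juliett]}: π^{-1}(V) = {golf, hotel, india, juliett} ∉ τ ✗.
  V = {[foxtrot], [golf], [hotel], [india=juliett]}: π^{-1}(V) = {foxtrot, golf, hotel, india, juliett} ∈ τ ✓.
Open sets in the quotient: τ_Q = {{}, {[india=juliett]}, {[foxtrot], [india=juliett]}, {[hotel], [india=juliett]}, {[foxtrot], [hotel], [india=juliett]}, {[foxtrot], [golf], [hotel], [india=juliett]}} (6 elements).


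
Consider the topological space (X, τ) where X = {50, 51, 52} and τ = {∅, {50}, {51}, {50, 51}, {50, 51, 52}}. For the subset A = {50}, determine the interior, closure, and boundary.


int(A) = {50}, cl(A) = {50, 52}, ∂A = {52}.

Closed sets in (X, τ) are complements of opens:
  closed(X, τ) = {∅, {52}, {50, 52}, {51, 52}, {50, 51, 52}}.
int(A) = ⋃ {U ∈ τ : U ⊆ A}. Opens contained in A: ∅, {50}.
Taking the union of these: int(A) = {50}.
cl(A) = ⋂ {C closed : A ⊆ C}. Closed sets containing A: {50, 52}, {50, 51, 52}.
Intersecting these: cl(A) = {50, 52}.
∂A = cl(A) ∖ int(A) = {50, 52} ∖ {50} = {52}.


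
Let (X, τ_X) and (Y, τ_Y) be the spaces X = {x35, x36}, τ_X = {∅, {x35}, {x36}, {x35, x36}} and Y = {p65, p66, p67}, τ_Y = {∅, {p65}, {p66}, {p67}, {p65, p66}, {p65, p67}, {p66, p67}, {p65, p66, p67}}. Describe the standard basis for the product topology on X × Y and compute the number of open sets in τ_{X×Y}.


Basis B = {∅ × ∅, {x35} × {p65}, {x35} × {p66}, {x35} × {p67}, {x36} × {p65}, {x36} × {p66}, {x36} × {p67}, {x35} × {p65, p66}, {x35} × {p65, p67}, {x35, x36} × {p65}, {x35} × {p66, p67}, {x35, x36} × {p66}, {x35, x36} × {p67}, {x36} × {p65, p66}, {x36} × {p65, p67}, {x36} × {p66, p67}, {x35} × {p65, p66, p67}, {x36} × {p65, p66, p67}, {x35, x36} × {p65, p66}, {x35, x36} × {p65, p67}, {x35, x36} × {p66, p67}, {x35, x36} × {p65, p66, p67}}; |τ_{X×Y}| = 64.

Enumerate products U × V with U ∈ τ_X, V ∈ τ_Y (deduplicated):
  ∅ × ∅ = {} (∅)
  {x35} × {p65} = {(x35,p65)}
  {x35} × {p66} = {(x35,p66)}
  {x35} × {p67} = {(x35,p67)}
  {x36} × {p65} = {(x36,p65)}
  {x36} × {p66} = {(x36,p66)}
  {x36} × {p67} = {(x36,p67)}
  {x35} × {p65, p66} = {(x35,p65), (x35,p66)}
  {x35} × {p65, p67} = {(x35,p65), (x35,p67)}
  {x35, x36} × {p65} = {(x35,p65), (x36,p65)}
  {x35} × {p66, p67} = {(x35,p66), (x35,p67)}
  {x35, x36} × {p66} = {(x35,p66), (x36,p66)}
  {x35, x36} × {p67} = {(x35,p67), (x36,p67)}
  {x36} × {p65, p66} = {(x36,p65), (x36,p66)}
  {x36} × {p65, p67} = {(x36,p65), (x36,p67)}
  {x36} × {p66, p67} = {(x36,p66), (x36,p67)}
  {x35} × {p65, p66, p67} = {(x35,p65), (x35,p66), (x35,p67)}
  {x36} × {p65, p66, p67} = {(x36,p65), (x36,p66), (x36,p67)}
  {x35, x36} × {p65, p66} = {(x35,p65), (x35,p66), (x36,p65), (x36,p66)}
  {x35, x36} × {p65, p67} = {(x35,p65), (x35,p67), (x36,p65), (x36,p67)}
  {x35, x36} × {p66, p67} = {(x35,p66), (x35,p67), (x36,p66), (x36,p67)}
  {x35, x36} × {p65, p66, p67} = {(x35,p65), (x35,p66), (x35,p67), (x36,p65), (x36,p66), (x36,p67)}
These 22 distinct sets form the basis B.
Close under arbitrary unions to get τ_{X×Y}; counting gives |τ_{X×Y}| = 64.


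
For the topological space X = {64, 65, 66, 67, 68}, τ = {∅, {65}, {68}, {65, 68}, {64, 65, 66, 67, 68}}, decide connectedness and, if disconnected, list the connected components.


(X, τ) is connected.

Find clopen sets (U ∈ τ with X ∖ U ∈ τ):
  U = ∅, X ∖ U = {64, 65, 66, 67, 68} — both open, so U is clopen.
  U = {64, 65, 66, 67, 68}, X ∖ U = ∅ — both open, so U is clopen.
Only trivial clopens (∅ and X) exist, so (X, τ) is connected.
Compute connected components by grouping points that agree on all clopens:
  component: {64, 65, 66, 67, 68}


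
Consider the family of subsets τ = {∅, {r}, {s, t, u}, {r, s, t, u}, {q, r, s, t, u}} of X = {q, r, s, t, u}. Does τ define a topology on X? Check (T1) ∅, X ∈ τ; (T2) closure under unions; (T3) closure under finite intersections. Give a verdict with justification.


τ IS a topology on X.

Axiom (T1): ∅ ∈ τ? Yes; X ∈ τ? Yes.
Axiom (T2/T3): check pairwise unions and intersections of members of τ.
All pairwise intersections and unions checked — each lies in τ. Therefore τ satisfies (T1), (T2), (T3): it IS a topology on X.


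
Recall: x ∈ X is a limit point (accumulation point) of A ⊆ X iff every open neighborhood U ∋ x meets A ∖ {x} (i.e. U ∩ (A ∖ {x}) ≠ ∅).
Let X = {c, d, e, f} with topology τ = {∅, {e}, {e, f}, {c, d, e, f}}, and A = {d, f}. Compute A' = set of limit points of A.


A' = {c, d}

For each x ∈ X, list the open sets U ∈ τ with x ∈ U, then check whether U ∩ (A ∖ {x}) ≠ ∅ for every such U.
  x = c: opens ∋ x are {c, d, e, f}; each meets A ∖ {c}, so x IS a limit point.
  x = d: opens ∋ x are {c, d, e, f}; each meets A ∖ {d}, so x IS a limit point.
  x = e: open {e} ∋ x has {e} ∩ (A ∖ {e}) = ∅, so x is NOT a limit point.
  x = f: open {e, f} ∋ x has {e, f} ∩ (A ∖ {f}) = ∅, so x is NOT a limit point.
Collecting: A' = {c, d}.


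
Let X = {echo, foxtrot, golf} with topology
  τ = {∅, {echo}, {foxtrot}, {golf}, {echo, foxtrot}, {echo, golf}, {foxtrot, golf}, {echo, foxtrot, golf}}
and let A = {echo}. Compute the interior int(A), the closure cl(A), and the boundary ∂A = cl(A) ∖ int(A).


int(A) = {echo}, cl(A) = {echo}, ∂A = ∅.

Closed sets in (X, τ) are complements of opens:
  closed(X, τ) = {∅, {echo}, {foxtrot}, {golf}, {echo, foxtrot}, {echo, golf}, {foxtrot, golf}, {echo, foxtrot, golf}}.
int(A) = ⋃ {U ∈ τ : U ⊆ A}. Opens contained in A: ∅, {echo}.
Taking the union of these: int(A) = {echo}.
cl(A) = ⋂ {C closed : A ⊆ C}. Closed sets containing A: {echo}, {echo, foxtrot}, {echo, golf}, {echo, foxtrot, golf}.
Intersecting these: cl(A) = {echo}.
∂A = cl(A) ∖ int(A) = {echo} ∖ {echo} = ∅.


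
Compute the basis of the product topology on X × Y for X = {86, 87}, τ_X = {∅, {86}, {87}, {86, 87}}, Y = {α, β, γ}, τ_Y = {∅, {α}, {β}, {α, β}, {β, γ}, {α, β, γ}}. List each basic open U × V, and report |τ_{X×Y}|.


Basis B = {∅ × ∅, {86} × {α}, {86} × {β}, {87} × {α}, {87} × {β}, {86} × {α, β}, {86, 87} × {α}, {86} × {β, γ}, {86, 87} × {β}, {87} × {α, β}, {87} × {β, γ}, {86} × {α, β, γ}, {87} × {α, β, γ}, {86, 87} × {α, β}, {86, 87} × {β, γ}, {86, 87} × {α, β, γ}}; |τ_{X×Y}| = 36.

Enumerate products U × V with U ∈ τ_X, V ∈ τ_Y (deduplicated):
  ∅ × ∅ = {} (∅)
  {86} × {α} = {(86,α)}
  {86} × {β} = {(86,β)}
  {87} × {α} = {(87,α)}
  {87} × {β} = {(87,β)}
  {86} × {α, β} = {(86,α), (86,β)}
  {86, 87} × {α} = {(86,α), (87,α)}
  {86} × {β, γ} = {(86,β), (86,γ)}
  {86, 87} × {β} = {(86,β), (87,β)}
  {87} × {α, β} = {(87,α), (87,β)}
  {87} × {β, γ} = {(87,β), (87,γ)}
  {86} × {α, β, γ} = {(86,α), (86,β), (86,γ)}
  {87} × {α, β, γ} = {(87,α), (87,β), (87,γ)}
  {86, 87} × {α, β} = {(86,α), (86,β), (87,α), (87,β)}
  {86, 87} × {β, γ} = {(86,β), (86,γ), (87,β), (87,γ)}
  {86, 87} × {α, β, γ} = {(86,α), (86,β), (86,γ), (87,α), (87,β), (87,γ)}
These 16 distinct sets form the basis B.
Close under arbitrary unions to get τ_{X×Y}; counting gives |τ_{X×Y}| = 36.
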